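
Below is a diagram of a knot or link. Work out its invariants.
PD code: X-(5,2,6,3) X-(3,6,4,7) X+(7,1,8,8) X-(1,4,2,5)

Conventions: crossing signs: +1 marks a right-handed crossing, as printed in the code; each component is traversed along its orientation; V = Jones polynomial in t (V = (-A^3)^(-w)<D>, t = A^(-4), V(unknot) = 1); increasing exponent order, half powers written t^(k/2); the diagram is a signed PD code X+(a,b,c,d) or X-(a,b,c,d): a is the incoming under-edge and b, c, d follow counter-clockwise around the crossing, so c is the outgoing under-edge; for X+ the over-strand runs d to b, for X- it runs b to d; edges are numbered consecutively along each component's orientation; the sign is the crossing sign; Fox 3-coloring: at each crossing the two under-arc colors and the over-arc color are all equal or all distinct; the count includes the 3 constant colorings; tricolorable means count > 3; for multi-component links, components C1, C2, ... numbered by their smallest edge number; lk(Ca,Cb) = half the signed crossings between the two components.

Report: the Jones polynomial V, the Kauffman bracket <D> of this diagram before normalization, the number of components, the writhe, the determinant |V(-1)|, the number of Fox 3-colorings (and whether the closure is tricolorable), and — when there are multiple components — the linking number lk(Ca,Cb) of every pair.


V(t) = -t^-4 + t^-3 + t^-1
bracket: A^-2 + A^6 - A^10, w = -2
1 component, writhe -2, over 4 crossings
det 3, colorings 9 of 3^4 — tricolorable
observation: w = -2 (over 4 crossings) is diagram-only; (-A^3)^(2) removes it from V


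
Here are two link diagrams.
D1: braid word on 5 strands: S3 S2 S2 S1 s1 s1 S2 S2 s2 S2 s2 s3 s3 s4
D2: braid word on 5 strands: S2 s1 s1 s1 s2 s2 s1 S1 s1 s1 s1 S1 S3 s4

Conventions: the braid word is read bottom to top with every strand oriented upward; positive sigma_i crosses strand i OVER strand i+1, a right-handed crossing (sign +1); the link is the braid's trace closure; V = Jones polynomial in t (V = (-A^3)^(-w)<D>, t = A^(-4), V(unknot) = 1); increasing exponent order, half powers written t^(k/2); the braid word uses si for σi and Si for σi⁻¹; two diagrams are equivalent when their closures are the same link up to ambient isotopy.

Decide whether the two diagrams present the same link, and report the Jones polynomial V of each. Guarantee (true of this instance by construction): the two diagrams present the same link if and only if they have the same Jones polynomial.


same link: no
V(D1) = -t^-4 + t^-3 + t^-1  [14 crossings, <D> = A^4 + A^12 - A^16, w = 0]
D2 (bracket -A^-18 + 2A^-14 - 3A^-10 + 3A^-6 - 3A^-2 + 3A^2 - A^6 + A^10; 14 crossings at w = +6): V = t^2 - t^3 + 3t^4 - 3t^5 + 3t^6 - 3t^7 + 2t^8 - t^9
note: comparing 2 Jones polynomials yields 2 groups


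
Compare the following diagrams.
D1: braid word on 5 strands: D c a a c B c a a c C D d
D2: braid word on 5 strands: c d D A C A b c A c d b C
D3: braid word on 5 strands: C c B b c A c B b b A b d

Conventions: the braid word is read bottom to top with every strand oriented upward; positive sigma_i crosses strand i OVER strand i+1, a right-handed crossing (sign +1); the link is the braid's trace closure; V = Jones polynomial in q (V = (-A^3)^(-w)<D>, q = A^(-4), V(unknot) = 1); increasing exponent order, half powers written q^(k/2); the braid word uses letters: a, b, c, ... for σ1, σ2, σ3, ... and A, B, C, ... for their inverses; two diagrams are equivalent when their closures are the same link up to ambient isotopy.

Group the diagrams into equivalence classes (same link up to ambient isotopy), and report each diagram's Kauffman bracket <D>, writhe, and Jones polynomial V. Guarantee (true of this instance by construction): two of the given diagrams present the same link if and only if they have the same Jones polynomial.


equivalence classes: {D1} | {D2} | {D3}
D1 (bracket -A^-23 + 2A^-19 - 2A^-15 + 2A^-11 - 2A^-7 + 2A^-3 + A^5; 13 crossings at w = +5): V = -q^(5/2) - 2q^(9/2) + 2q^(11/2) - 2q^(13/2) + 2q^(15/2) - 2q^(17/2) + q^(19/2)
D2 (bracket A^-11 - A^-7 + 2A^-3 - 2A + 3A^5 - 2A^9 + 2A^13 - A^17; 13 crossings at w = +1): V = q^(-7/2) - 2q^(-5/2) + 2q^(-3/2) - 3q^(-1/2) + 2q^(1/2) - 2q^(3/2) + q^(5/2) - q^(7/2)
V(D3) = -q^(-3/2) + q^(-1/2) - 2q^(1/2) + 2q^(3/2) - 2q^(5/2) + q^(7/2) - q^(9/2)  [13 crossings, <D> = A^-9 - A^-5 + 2A^-1 - 2A^3 + 2A^7 - A^11 + A^15, w = +3]
key observation: 3 classes among 3 diagrams; unequal V(q) rules out equality


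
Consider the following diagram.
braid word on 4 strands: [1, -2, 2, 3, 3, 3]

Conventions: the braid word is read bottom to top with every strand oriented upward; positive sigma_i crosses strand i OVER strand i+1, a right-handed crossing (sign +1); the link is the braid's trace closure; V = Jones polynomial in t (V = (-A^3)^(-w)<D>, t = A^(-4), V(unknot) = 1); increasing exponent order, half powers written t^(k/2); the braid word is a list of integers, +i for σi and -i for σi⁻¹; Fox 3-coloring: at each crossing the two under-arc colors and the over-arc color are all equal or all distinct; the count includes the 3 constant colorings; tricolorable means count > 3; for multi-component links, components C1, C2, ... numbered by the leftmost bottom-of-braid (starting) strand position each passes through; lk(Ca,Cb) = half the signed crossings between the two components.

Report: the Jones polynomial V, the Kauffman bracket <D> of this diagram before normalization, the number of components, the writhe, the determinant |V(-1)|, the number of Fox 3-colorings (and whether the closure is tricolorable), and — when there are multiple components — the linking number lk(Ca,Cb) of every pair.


Jones polynomial: V(t) = -t^(1/2) - t^(3/2) - t^(5/2) + t^(9/2)
<D> = A^-6 - A^2 - A^6 - A^10; writhe +4
components 2, writhe +4 (6 crossings)
linking number lk(C1,C2) = 0
3-colorings: 27 of 3^6, det 0 — tricolorable
note: every pair of the 2 components has lk = 0


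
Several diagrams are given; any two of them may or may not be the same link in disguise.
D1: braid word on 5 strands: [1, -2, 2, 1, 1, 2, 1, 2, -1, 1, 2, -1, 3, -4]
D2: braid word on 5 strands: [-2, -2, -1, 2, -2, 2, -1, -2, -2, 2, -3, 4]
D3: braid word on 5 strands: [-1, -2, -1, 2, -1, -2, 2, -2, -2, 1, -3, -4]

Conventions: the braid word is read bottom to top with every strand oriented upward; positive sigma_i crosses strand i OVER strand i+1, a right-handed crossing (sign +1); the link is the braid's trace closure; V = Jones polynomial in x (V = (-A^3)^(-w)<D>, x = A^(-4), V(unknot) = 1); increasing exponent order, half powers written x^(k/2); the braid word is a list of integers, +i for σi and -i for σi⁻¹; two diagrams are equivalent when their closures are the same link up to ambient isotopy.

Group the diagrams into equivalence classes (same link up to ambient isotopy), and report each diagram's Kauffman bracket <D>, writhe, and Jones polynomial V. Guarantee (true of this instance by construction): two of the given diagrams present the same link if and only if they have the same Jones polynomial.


classes: {D1} | {D2, D3}
V(D1) = x^2 + x^4 - x^5 + x^6 - x^7  [14 crossings, <D> = -A^-10 + A^-6 - A^-2 + A^2 + A^10, w = +6]
D2 (bracket A^-8 - A^-4 + 2 - A^4 + A^8 - A^12; 12 crossings at w = -4): V = -x^-6 + x^-5 - x^-4 + 2x^-3 - x^-2 + x^-1
V(D3) = -x^-6 + x^-5 - x^-4 + 2x^-3 - x^-2 + x^-1  (w -6, c 12, <D> = A^-14 - A^-10 + 2A^-6 - A^-2 + A^2 - A^6)
insight: V(x) takes 2 values over 3 diagrams, fixing the grouping


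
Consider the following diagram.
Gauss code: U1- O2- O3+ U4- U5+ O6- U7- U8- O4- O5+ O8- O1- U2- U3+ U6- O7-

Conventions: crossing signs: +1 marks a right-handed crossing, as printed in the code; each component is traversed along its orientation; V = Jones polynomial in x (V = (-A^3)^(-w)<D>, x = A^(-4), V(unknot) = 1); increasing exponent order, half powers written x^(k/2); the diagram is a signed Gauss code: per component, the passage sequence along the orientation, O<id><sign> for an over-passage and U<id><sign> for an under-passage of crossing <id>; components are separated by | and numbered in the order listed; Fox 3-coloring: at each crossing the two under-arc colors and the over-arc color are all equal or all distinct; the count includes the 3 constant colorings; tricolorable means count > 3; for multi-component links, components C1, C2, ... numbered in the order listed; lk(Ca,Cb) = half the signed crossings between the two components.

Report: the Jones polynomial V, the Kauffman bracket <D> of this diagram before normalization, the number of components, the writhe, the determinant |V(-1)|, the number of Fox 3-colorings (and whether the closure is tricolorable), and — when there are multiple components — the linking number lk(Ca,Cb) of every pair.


V = -x^-4 + x^-3 + x^-1
<D> = A^-8 + 1 - A^4 (w = -4)
1 component over 8 crossings, w = -4
9 Fox colorings among 3^8, |V(-1)| = 3: tricolorable
why: w = -4 shifts under R1 moves; the (-A^3)^(4) factor cancels that in V


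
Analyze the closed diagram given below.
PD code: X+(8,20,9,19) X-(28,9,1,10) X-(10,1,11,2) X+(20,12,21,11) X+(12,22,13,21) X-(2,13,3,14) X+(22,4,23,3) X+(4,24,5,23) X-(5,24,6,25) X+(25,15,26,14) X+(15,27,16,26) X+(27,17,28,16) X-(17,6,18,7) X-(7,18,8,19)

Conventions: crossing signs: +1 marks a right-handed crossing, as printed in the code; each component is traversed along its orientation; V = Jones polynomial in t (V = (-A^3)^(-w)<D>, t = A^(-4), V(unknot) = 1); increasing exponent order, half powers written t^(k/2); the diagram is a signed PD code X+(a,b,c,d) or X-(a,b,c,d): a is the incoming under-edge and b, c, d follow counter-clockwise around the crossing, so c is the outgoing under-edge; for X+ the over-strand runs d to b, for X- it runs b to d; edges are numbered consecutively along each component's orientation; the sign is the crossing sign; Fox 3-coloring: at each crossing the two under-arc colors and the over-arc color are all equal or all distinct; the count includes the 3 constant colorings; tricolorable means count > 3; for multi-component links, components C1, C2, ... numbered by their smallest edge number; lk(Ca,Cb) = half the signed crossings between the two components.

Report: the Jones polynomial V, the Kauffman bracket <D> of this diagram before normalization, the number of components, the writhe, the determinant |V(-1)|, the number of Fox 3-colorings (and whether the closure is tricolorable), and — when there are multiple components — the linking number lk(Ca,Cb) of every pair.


Jones polynomial: V(t) = -t^-2 + 2t^-1 - 3 + 5t - 4t^2 + 5t^3 - 4t^4 + 2t^5 - t^6
<D> = -A^-18 + 2A^-14 - 4A^-10 + 5A^-6 - 4A^-2 + 5A^2 - 3A^6 + 2A^10 - A^14; writhe +2
components 1, writhe +2 (14 crossings)
3-colorings: 9 of 3^14, det 27 — tricolorable
note: the span of V is 8, forcing >= 8 crossings in any diagram


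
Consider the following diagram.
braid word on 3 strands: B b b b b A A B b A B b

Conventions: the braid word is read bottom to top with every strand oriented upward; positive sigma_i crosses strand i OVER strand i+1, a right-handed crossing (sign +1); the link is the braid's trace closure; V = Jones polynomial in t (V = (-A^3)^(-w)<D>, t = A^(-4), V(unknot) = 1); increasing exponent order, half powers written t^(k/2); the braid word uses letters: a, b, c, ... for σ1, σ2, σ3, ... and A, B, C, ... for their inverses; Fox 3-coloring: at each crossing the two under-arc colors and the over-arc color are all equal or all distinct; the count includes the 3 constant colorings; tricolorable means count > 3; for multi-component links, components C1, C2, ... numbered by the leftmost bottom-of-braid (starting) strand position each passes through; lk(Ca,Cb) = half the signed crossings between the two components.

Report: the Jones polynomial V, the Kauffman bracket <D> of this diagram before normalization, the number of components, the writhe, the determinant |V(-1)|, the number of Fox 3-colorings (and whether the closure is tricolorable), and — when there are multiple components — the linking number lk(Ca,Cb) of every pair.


Jones polynomial: V(t) = -t^-3 + t^-2 - t^-1 + 3 - t + t^2 - t^3
<D> = -A^-12 + A^-8 - A^-4 + 3 - A^4 + A^8 - A^12; writhe 0
components 1, writhe 0 (12 crossings)
3-colorings: 27 of 3^12, det 9 — tricolorable
note: the span of V is 6, forcing >= 6 crossings in any diagram


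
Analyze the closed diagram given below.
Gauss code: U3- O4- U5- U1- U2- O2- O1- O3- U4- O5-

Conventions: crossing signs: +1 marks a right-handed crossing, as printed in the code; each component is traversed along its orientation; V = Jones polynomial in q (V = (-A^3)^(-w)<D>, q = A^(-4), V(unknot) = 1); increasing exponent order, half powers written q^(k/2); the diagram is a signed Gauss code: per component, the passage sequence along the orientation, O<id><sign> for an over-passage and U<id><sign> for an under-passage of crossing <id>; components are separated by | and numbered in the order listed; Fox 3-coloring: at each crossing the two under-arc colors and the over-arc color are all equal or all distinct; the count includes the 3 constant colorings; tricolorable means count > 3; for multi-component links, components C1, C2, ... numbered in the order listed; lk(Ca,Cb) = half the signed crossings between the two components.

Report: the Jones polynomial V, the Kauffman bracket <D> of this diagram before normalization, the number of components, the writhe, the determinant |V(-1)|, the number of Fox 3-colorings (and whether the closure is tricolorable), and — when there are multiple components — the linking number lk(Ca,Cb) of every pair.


V = -q^-4 + q^-3 + q^-1
<D> = -A^-11 - A^-3 + A (w = -5)
1 component over 5 crossings, w = -5
9 Fox colorings among 3^5, |V(-1)| = 3: tricolorable
why: det 3 = |V(-1)|; divisible by 3, so tricolorable


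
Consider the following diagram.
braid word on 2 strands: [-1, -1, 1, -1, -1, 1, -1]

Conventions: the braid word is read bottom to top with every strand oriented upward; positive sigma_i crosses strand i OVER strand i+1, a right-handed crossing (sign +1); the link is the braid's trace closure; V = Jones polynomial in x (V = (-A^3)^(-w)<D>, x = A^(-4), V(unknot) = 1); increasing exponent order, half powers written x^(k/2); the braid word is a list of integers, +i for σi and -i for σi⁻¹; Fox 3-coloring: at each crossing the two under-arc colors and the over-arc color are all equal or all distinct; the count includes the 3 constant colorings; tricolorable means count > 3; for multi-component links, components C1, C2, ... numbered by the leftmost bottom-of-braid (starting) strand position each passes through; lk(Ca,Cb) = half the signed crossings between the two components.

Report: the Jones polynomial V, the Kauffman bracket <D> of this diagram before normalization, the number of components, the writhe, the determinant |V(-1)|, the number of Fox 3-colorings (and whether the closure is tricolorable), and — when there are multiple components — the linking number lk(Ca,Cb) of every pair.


V = -x^-4 + x^-3 + x^-1
<D> = -A^-5 - A^3 + A^7 (w = -3)
1 component over 7 crossings, w = -3
9 Fox colorings among 3^7, |V(-1)| = 3: tricolorable
why: V spans 3 powers of x: at least 3 crossings in any diagram


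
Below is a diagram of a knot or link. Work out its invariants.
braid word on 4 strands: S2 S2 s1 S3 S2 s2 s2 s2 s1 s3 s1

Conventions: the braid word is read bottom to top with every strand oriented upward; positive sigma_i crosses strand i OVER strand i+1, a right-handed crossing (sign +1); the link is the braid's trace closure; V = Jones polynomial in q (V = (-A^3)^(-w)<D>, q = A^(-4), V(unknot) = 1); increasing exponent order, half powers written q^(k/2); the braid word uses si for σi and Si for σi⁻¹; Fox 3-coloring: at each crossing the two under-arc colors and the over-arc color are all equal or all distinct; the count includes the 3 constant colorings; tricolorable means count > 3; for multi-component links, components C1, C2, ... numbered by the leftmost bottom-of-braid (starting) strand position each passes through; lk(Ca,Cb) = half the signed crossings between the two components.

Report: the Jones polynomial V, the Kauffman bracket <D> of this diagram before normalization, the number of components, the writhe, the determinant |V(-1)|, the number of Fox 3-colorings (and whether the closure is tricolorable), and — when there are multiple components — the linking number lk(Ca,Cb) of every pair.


Jones polynomial: V(q) = q^-1 + 3q - q^2 + 3q^3 - 2q^4 + q^5 - q^6
<D> = A^-15 - A^-11 + 2A^-7 - 3A^-3 + A - 3A^5 - A^13; writhe +3
components 3, writhe +3 (11 crossings)
linking number lk(C1,C2) = -1
lk(C1,C3): +1
lk(C2,C3) = 0
3-colorings: 9 of 3^11, det 12 — tricolorable
note: span 7 respects span(V) <= c + mu - 1 = 13 for this 3-component diagram


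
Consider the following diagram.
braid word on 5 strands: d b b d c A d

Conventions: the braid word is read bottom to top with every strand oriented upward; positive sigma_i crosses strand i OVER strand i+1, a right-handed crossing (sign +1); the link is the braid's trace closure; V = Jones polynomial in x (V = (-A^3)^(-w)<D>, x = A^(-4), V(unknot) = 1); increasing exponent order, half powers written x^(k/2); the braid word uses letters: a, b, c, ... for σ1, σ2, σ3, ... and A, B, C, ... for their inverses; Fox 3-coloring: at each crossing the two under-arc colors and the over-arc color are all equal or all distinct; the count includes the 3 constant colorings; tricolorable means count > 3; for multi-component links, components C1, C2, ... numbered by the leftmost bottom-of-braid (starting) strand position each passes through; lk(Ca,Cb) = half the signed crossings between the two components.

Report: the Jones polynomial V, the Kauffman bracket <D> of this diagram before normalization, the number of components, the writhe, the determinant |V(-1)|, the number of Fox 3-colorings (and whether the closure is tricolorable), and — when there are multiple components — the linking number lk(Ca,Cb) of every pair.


Jones polynomial: V(x) = -x^(3/2) - 2x^(7/2) + x^(9/2) - x^(11/2) + x^(13/2)
<D> = -A^-11 + A^-7 - A^-3 + 2A + A^9; writhe +5
components 2, writhe +5 (7 crossings)
linking number lk(C1,C2) = +1
3-colorings: 9 of 3^7, det 6 — tricolorable
note: summing lk over 1 pair gives +1


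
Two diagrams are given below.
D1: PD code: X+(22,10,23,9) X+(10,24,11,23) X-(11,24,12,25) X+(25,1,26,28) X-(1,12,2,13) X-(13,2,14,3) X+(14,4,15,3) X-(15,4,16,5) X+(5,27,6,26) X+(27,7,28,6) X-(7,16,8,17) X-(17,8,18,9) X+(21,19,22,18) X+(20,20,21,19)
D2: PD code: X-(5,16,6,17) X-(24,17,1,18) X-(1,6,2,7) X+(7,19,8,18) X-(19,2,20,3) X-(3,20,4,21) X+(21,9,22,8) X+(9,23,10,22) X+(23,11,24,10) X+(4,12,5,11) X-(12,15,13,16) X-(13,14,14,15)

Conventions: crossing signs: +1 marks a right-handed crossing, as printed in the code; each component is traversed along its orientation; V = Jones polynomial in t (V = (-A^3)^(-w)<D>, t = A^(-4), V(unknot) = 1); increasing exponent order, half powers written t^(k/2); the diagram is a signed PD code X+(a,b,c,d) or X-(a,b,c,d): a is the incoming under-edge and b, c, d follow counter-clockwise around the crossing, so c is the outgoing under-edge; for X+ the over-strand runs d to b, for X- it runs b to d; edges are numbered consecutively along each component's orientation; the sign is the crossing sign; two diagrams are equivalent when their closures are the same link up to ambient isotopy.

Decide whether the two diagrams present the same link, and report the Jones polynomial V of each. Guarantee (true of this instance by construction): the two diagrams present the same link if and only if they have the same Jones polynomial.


equivalent: yes
V(D1) = -t^-3 + 2t^-2 - 2t^-1 + 3 - 2t + 2t^2 - t^3  (w +2, c 14, <D> = -A^-6 + 2A^-2 - 2A^2 + 3A^6 - 2A^10 + 2A^14 - A^18)
V(D2) = -t^-3 + 2t^-2 - 2t^-1 + 3 - 2t + 2t^2 - t^3  [12 crossings, <D> = -A^-18 + 2A^-14 - 2A^-10 + 3A^-6 - 2A^-2 + 2A^2 - A^6, w = -2]
key observation: Reidemeister moves carry D1 (14 crossings) to D2 (12)


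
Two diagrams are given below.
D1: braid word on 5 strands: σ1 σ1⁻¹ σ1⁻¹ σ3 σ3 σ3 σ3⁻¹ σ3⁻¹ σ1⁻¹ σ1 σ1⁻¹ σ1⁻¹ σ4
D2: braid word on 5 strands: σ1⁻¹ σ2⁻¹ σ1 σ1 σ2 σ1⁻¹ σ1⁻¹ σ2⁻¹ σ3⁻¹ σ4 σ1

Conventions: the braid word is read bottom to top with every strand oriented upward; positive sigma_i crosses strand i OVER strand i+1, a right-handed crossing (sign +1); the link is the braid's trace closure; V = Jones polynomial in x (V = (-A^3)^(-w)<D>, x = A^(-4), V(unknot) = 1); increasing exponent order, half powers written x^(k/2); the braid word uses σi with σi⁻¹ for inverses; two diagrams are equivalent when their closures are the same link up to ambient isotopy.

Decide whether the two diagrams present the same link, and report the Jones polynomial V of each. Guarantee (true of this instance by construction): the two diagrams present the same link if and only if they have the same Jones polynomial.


same link: no
V(D1) = x^(-9/2) - x^(-5/2) - x^(-3/2) - x^(-1/2)  [13 crossings, <D> = A^-1 + A^3 + A^7 - A^15, w = -1]
V(D2) = x^(-7/2) - 2x^(-5/2) + x^(-3/2) - 2x^(-1/2) + x^(1/2) - x^(3/2)  (w -1, c 11, <D> = A^-9 - A^-5 + 2A^-1 - A^3 + 2A^7 - A^11)
note: V(x) takes 2 values over 2 diagrams, fixing the grouping


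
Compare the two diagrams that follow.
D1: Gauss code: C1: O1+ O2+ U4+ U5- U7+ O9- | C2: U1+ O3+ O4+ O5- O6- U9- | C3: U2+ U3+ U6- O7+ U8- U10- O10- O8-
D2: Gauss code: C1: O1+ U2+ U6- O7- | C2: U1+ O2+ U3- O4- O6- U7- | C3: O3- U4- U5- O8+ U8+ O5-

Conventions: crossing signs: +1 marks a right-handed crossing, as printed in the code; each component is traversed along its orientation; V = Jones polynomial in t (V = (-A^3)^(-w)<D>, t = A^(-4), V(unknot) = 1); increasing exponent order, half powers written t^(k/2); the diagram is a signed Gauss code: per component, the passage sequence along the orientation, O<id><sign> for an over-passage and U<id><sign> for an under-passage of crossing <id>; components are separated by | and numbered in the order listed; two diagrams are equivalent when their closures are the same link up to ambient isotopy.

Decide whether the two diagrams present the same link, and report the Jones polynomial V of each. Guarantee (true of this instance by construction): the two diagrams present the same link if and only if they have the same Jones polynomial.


equivalent: no
V(D1) = 1 + t + t^2 + t^3  (w 0, c 10, <D> = A^-12 + A^-8 + A^-4 + 1)
D2 (bracket A^-6 + A^-2 + A^2 + A^6; 8 crossings at w = -2): V = t^-3 + t^-2 + t^-1 + 1
why: comparing 2 Jones polynomials yields 2 groups


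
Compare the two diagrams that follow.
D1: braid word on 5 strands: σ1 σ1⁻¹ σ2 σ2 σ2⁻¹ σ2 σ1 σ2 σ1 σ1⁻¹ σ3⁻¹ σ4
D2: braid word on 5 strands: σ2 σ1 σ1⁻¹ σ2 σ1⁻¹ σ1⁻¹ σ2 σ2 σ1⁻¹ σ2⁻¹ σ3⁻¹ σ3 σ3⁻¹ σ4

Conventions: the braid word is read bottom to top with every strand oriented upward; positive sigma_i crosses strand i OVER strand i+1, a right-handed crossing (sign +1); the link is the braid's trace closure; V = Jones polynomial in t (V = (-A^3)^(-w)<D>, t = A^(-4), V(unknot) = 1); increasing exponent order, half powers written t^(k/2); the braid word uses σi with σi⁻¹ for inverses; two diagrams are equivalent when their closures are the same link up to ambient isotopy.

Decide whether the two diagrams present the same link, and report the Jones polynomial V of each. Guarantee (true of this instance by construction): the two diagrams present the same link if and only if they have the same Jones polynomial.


same link: no
V(D1) = t + t^3 - t^4  [12 crossings, <D> = -A^-4 + 1 + A^8, w = +4]
V(D2) = -t^-3 + 2t^-2 - 2t^-1 + 3 - 2t + 2t^2 - t^3  [14 crossings, <D> = -A^-12 + 2A^-8 - 2A^-4 + 3 - 2A^4 + 2A^8 - A^12, w = 0]
insight: comparing 2 Jones polynomials yields 2 groups


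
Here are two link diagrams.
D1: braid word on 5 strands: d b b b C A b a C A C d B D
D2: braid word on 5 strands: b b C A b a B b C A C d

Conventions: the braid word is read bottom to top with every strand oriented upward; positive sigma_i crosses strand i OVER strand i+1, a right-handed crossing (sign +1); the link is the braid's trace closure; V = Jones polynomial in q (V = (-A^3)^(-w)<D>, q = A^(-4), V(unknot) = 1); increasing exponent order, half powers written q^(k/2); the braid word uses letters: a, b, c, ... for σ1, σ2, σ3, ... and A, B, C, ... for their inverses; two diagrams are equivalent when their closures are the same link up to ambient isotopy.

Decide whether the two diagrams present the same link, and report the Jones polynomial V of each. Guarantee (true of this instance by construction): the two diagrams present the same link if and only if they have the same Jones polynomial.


equivalent: yes
V(D1) = -q^-3 + 2q^-2 - 2q^-1 + 3 - 2q + 2q^2 - q^3  (w 0, c 14, <D> = -A^-12 + 2A^-8 - 2A^-4 + 3 - 2A^4 + 2A^8 - A^12)
V(D2) = -q^-3 + 2q^-2 - 2q^-1 + 3 - 2q + 2q^2 - q^3  [12 crossings, <D> = -A^-12 + 2A^-8 - 2A^-4 + 3 - 2A^4 + 2A^8 - A^12, w = 0]
key observation: one V(q) for all 2 diagrams — one class (guaranteed)


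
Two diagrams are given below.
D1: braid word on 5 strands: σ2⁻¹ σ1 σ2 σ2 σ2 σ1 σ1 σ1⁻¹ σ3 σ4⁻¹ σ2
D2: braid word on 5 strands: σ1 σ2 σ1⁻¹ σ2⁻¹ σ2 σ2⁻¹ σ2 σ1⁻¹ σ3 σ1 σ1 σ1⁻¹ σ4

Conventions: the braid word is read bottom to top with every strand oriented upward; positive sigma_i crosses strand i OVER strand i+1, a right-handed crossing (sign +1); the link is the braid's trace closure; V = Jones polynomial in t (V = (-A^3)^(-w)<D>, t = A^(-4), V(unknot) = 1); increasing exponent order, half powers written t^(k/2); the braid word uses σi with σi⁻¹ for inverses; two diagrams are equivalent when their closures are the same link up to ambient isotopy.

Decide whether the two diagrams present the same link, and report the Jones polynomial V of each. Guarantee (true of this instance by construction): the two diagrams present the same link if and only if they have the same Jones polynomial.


equivalent: no
D1 (bracket -A^-11 + A^-7 - A^-3 + 2A + A^9; 11 crossings at w = +5): V = -t^(3/2) - 2t^(7/2) + t^(9/2) - t^(11/2) + t^(13/2)
V(D2) = -t^(-1/2) - t^(1/2)  [13 crossings, <D> = A^7 + A^11, w = +3]
observation: 2 values of V(t) split the 2 diagrams


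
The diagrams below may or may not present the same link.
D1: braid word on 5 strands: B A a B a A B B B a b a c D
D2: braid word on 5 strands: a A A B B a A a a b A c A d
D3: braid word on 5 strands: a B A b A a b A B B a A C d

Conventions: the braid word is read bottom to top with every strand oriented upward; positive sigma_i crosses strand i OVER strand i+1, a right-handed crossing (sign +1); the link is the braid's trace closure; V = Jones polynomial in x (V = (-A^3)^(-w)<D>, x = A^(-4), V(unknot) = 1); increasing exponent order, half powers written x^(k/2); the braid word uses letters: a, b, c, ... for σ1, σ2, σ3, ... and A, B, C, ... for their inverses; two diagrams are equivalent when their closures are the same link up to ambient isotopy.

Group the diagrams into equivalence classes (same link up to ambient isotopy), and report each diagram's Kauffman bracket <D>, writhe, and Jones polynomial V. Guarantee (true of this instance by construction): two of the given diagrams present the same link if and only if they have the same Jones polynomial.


classes: {D1} | {D2} | {D3}
V(D1) = -x^-4 + x^-3 + x^-1  [14 crossings, <D> = A^-2 + A^6 - A^10, w = -2]
V(D2) = x^-5 - 2x^-4 + 2x^-3 - 2x^-2 + 2x^-1 - 1 + x  (w 0, c 14, <D> = A^-4 - 1 + 2A^4 - 2A^8 + 2A^12 - 2A^16 + A^20)
D3 (bracket -A^-10 + 2A^-6 - A^-2 + 2A^2 - A^6 + A^10 - A^14; 14 crossings at w = -2): V = -x^-5 + x^-4 - x^-3 + 2x^-2 - x^-1 + 2 - x
note: 3 classes among 3 diagrams; unequal V(x) rules out equality


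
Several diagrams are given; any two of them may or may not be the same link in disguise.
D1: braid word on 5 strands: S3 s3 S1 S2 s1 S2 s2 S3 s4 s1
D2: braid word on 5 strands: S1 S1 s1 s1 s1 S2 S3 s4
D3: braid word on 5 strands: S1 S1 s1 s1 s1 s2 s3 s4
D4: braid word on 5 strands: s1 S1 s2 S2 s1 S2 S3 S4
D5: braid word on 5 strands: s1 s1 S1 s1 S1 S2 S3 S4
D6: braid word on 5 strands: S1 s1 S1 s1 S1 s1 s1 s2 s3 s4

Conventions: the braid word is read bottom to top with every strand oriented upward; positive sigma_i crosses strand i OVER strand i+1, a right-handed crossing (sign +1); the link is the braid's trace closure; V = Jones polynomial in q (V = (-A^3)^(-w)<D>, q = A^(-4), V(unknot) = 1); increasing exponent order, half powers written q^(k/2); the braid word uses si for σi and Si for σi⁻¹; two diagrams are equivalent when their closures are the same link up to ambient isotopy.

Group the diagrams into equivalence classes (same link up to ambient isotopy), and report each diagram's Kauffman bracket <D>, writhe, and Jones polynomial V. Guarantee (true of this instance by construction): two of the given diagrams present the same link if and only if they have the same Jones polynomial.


grouping into links: {D1, D2, D3, D4, D5, D6}
V(D1) = 1  (w 0, c 10, <D> = 1)
V(D2) = 1  [8 crossings, <D> = 1, w = 0]
V(D3) = 1  (w +4, c 8, <D> = A^12)
V(D4) = 1  (w -2, c 8, <D> = A^-6)
D5 (bracket A^-6; 8 crossings at w = -2): V = 1
V(D6) = 1  [10 crossings, <D> = A^12, w = +4]
why: one V(q) for all 6 diagrams — one class (guaranteed)


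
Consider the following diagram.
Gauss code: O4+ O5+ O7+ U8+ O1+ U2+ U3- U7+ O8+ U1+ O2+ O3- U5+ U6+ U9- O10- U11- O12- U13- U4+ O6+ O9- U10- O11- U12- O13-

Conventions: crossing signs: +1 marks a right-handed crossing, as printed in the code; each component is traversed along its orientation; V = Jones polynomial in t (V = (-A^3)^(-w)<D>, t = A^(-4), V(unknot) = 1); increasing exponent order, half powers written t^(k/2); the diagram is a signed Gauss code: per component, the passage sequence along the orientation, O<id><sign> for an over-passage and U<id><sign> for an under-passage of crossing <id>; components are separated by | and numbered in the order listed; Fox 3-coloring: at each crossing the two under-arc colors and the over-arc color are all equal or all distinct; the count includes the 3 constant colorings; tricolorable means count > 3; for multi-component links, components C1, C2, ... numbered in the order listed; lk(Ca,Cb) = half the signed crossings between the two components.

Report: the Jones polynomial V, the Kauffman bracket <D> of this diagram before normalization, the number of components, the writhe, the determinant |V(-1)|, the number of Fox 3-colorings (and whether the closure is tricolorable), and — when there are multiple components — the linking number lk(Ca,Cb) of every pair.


Jones polynomial: V(t) = -t^-3 + t^-2 - t^-1 + 3 - t + t^2 - t^3
<D> = A^-9 - A^-5 + A^-1 - 3A^3 + A^7 - A^11 + A^15; writhe +1
components 1, writhe +1 (13 crossings)
3-colorings: 27 of 3^13, det 9 — tricolorable
note: w = +1 (over 13 crossings) is diagram-only; (-A^3)^(-1) removes it from V


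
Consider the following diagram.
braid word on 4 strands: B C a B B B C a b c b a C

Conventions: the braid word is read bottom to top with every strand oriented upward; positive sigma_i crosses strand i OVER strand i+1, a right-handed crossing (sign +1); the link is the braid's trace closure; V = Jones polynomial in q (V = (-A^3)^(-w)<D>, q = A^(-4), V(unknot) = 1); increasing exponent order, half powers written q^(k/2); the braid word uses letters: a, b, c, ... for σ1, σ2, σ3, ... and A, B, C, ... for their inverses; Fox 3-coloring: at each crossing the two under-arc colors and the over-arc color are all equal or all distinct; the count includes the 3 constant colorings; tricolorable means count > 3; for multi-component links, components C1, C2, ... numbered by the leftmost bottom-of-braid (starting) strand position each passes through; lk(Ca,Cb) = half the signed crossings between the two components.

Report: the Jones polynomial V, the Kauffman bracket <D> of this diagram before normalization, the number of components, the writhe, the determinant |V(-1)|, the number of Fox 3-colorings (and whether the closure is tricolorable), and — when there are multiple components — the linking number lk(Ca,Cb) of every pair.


V = q^-2 + 2 + q^2
<D> = -A^-11 - 2A^-3 - A^5 (w = -1)
3 components over 13 crossings, w = -1
lk(C1,C2): -1
lk(C1,C3) = +1
linking number lk(C2,C3) = 0
3 Fox colorings among 3^13, |V(-1)| = 4: not tricolorable
why: palindromic: swapping q for 1/q fixes V


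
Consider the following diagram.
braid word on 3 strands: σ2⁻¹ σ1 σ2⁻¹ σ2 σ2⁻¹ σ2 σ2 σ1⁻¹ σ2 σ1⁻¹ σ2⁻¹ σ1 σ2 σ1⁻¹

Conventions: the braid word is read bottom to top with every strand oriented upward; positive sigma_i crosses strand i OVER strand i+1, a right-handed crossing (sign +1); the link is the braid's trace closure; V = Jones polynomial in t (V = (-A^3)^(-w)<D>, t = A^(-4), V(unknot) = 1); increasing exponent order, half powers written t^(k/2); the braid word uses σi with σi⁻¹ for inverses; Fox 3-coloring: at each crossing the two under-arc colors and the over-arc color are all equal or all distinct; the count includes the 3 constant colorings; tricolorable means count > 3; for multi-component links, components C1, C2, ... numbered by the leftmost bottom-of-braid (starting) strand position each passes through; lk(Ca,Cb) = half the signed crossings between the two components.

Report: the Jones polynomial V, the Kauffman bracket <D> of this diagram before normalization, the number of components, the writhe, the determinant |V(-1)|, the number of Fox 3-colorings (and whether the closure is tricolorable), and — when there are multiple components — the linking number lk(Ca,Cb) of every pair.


V = -t^-3 + 2t^-2 - 2t^-1 + 3 - 2t + 2t^2 - t^3
<D> = -A^-12 + 2A^-8 - 2A^-4 + 3 - 2A^4 + 2A^8 - A^12 (w = 0)
1 component over 14 crossings, w = 0
3 Fox colorings among 3^14, |V(-1)| = 13: not tricolorable
why: the span of V is 6, forcing >= 6 crossings in any diagram


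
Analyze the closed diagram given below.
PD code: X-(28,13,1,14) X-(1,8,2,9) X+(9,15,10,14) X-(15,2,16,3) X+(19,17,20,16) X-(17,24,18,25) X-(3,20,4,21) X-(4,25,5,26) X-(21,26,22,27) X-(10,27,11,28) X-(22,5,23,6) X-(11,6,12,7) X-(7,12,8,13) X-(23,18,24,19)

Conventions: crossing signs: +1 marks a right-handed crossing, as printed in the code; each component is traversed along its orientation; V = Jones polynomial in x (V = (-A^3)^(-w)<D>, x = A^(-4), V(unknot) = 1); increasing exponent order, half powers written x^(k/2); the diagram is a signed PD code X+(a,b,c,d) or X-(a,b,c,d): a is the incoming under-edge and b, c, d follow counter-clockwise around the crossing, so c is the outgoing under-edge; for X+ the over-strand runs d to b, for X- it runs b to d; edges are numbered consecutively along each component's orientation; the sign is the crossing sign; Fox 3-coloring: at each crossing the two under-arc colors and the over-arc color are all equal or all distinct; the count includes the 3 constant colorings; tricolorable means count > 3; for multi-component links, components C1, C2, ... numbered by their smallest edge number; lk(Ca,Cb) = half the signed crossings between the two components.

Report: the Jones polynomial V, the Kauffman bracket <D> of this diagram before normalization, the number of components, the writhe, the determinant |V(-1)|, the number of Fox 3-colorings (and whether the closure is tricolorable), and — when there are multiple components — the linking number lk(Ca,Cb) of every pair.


V = -x^-12 + 2x^-11 - 3x^-10 + 4x^-9 - 5x^-8 + 4x^-7 - 3x^-6 + 3x^-5 - x^-4 + x^-3
<D> = A^-18 - A^-14 + 3A^-10 - 3A^-6 + 4A^-2 - 5A^2 + 4A^6 - 3A^10 + 2A^14 - A^18 (w = -10)
1 component over 14 crossings, w = -10
9 Fox colorings among 3^14, |V(-1)| = 27: tricolorable
why: the span of V is 9, forcing >= 9 crossings in any diagram


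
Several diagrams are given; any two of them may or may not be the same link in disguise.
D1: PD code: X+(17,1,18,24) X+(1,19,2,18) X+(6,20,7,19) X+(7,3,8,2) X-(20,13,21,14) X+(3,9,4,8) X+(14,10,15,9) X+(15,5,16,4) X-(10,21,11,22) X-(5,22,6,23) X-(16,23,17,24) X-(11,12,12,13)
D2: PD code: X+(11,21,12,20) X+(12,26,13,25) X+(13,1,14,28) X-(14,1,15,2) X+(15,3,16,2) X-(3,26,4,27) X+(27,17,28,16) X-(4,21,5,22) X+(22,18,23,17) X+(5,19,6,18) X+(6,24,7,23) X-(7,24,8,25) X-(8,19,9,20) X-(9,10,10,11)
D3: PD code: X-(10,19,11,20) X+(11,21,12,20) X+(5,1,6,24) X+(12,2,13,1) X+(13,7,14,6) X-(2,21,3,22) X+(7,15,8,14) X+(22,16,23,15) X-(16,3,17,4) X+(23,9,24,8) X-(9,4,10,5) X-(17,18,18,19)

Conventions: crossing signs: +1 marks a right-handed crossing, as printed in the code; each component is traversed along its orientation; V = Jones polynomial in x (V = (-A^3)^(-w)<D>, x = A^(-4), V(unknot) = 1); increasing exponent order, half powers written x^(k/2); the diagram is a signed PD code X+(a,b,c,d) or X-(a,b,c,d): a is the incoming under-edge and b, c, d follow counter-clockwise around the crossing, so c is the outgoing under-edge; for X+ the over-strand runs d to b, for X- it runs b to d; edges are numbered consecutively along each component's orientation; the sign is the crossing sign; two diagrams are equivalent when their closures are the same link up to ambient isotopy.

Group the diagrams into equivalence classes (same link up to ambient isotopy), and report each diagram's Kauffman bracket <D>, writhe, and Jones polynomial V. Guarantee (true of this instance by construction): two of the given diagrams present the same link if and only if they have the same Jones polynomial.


grouping into links: {D1, D3} | {D2}
V(D1) = x^-1 - 1 + 2x - 2x^2 + 2x^3 - 2x^4 + x^5  (w +2, c 12, <D> = A^-14 - 2A^-10 + 2A^-6 - 2A^-2 + 2A^2 - A^6 + A^10)
D2 (bracket A^6; 14 crossings at w = +2): V = 1
V(D3) = x^-1 - 1 + 2x - 2x^2 + 2x^3 - 2x^4 + x^5  (w +2, c 12, <D> = A^-14 - 2A^-10 + 2A^-6 - 2A^-2 + 2A^2 - A^6 + A^10)
key observation: comparing 3 Jones polynomials yields 2 groups


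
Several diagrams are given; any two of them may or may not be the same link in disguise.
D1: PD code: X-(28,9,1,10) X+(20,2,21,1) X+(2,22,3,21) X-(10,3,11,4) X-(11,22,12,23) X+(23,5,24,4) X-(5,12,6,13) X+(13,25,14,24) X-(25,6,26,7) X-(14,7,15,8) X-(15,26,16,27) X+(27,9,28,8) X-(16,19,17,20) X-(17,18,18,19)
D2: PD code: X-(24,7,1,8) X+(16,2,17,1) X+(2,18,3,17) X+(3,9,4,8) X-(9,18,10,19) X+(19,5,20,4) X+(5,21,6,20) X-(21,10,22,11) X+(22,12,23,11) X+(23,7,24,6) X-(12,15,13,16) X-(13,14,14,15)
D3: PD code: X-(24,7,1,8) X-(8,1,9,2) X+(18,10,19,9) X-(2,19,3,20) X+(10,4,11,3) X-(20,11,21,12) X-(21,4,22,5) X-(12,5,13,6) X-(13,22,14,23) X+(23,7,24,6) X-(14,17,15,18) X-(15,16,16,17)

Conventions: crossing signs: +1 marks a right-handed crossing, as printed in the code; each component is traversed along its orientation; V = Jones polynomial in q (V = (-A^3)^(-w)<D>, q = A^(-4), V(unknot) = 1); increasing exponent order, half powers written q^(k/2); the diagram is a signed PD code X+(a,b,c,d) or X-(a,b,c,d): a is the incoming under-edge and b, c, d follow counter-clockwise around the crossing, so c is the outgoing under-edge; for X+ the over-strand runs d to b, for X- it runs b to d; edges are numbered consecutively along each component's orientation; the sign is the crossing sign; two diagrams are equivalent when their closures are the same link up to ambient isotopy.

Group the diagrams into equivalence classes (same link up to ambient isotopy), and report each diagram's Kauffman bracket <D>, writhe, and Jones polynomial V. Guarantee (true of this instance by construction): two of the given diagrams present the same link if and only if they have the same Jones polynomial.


classes: {D1} | {D2} | {D3}
V(D1) = -q^-5 + q^-4 - q^-3 + 2q^-2 - q^-1 + 2 - q  [14 crossings, <D> = -A^-16 + 2A^-12 - A^-8 + 2A^-4 - 1 + A^4 - A^8, w = -4]
V(D2) = q - q^2 + 2q^3 - q^4 + q^5 - q^6  [12 crossings, <D> = -A^-18 + A^-14 - A^-10 + 2A^-6 - A^-2 + A^2, w = +2]
V(D3) = -q^-6 + q^-5 - q^-4 + 2q^-3 - q^-2 + q^-1  [12 crossings, <D> = A^-14 - A^-10 + 2A^-6 - A^-2 + A^2 - A^6, w = -6]
note: 3 classes among 3 diagrams; unequal V(q) rules out equality


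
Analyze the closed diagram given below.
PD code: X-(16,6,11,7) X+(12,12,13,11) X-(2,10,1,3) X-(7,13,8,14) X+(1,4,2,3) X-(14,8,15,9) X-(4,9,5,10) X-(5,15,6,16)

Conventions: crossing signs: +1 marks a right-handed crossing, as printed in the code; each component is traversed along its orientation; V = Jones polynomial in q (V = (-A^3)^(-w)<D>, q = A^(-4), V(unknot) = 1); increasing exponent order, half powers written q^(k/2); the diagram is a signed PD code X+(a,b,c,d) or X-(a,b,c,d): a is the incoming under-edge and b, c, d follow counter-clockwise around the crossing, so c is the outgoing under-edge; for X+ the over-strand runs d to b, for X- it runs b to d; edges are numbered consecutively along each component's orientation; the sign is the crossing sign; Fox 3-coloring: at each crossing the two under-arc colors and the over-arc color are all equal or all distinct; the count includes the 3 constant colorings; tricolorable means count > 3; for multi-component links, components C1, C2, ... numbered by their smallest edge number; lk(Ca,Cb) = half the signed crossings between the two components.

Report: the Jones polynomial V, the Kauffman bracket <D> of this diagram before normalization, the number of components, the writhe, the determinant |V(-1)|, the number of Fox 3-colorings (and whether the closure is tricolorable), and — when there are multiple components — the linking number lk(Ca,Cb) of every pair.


V = q^-6 + q^-3 + q^-2 + q^-1
<D> = A^-8 + A^-4 + 1 + A^12 (w = -4)
3 components over 8 crossings, w = -4
lk(C1,C2): 0
lk(C1,C3) = 0
linking number lk(C2,C3) = -2
9 Fox colorings among 3^8, |V(-1)| = 0: tricolorable
why: the span of V is 5, within the link bound 8 + 3 - 1
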